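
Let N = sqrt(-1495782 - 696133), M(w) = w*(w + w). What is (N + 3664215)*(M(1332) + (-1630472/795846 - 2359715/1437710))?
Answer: 495904464922922599368135/38139858422 + 4466126398821151537*I*sqrt(18115)/114419575266 ≈ 1.3002e+13 + 5.2535e+9*I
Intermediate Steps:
M(w) = 2*w**2 (M(w) = w*(2*w) = 2*w**2)
N = 11*I*sqrt(18115) (N = sqrt(-2191915) = 11*I*sqrt(18115) ≈ 1480.5*I)
(N + 3664215)*(M(1332) + (-1630472/795846 - 2359715/1437710)) = (11*I*sqrt(18115) + 3664215)*(2*1332**2 + (-1630472/795846 - 2359715/1437710)) = (3664215 + 11*I*sqrt(18115))*(2*1774224 + (-1630472*1/795846 - 2359715*1/1437710)) = (3664215 + 11*I*sqrt(18115))*(3548448 + (-815236/397923 - 471943/287542)) = (3664215 + 11*I*sqrt(18115))*(3548448 - 422211564301/114419575266) = (3664215 + 11*I*sqrt(18115))*(406011490801922867/114419575266) = 495904464922922599368135/38139858422 + 4466126398821151537*I*sqrt(18115)/114419575266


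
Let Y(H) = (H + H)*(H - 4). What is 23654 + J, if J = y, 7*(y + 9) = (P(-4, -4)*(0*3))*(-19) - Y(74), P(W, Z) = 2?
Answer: 22165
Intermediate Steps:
Y(H) = 2*H*(-4 + H) (Y(H) = (2*H)*(-4 + H) = 2*H*(-4 + H))
y = -1489 (y = -9 + ((2*(0*3))*(-19) - 2*74*(-4 + 74))/7 = -9 + ((2*0)*(-19) - 2*74*70)/7 = -9 + (0*(-19) - 1*10360)/7 = -9 + (0 - 10360)/7 = -9 + (1/7)*(-10360) = -9 - 1480 = -1489)
J = -1489
23654 + J = 23654 - 1489 = 22165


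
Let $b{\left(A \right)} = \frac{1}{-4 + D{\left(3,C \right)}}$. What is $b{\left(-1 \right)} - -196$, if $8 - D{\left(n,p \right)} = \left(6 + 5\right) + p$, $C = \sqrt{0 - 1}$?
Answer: $\frac{9793}{50} + \frac{i}{50} \approx 195.86 + 0.02 i$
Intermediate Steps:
$C = i$ ($C = \sqrt{-1} = i \approx 1.0 i$)
$D{\left(n,p \right)} = -3 - p$ ($D{\left(n,p \right)} = 8 - \left(\left(6 + 5\right) + p\right) = 8 - \left(11 + p\right) = -3 - p$)
$b{\left(A \right)} = \frac{-7 + i}{50}$ ($b{\left(A \right)} = \frac{1}{-4 - \left(3 + i\right)} = \frac{1}{-7 - i} = \frac{-7 + i}{50}$)
$b{\left(-1 \right)} - -196 = \left(- \frac{7}{50} + \frac{i}{50}\right) - -196 = \left(- \frac{7}{50} + \frac{i}{50}\right) + 196 = \frac{9793}{50} + \frac{i}{50}$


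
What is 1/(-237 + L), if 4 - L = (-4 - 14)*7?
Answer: -1/107 ≈ -0.0093458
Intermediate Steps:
L = 130 (L = 4 - (-4 - 14)*7 = 4 - (-18)*7 = 4 - 1*(-126) = 4 + 126 = 130)
1/(-237 + L) = 1/(-237 + 130) = 1/(-107) = -1/107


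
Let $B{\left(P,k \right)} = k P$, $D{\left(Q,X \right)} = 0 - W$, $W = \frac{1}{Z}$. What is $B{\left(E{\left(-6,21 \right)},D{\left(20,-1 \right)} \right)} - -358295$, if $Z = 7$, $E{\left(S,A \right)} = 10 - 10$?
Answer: $358295$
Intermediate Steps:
$E{\left(S,A \right)} = 0$
$W = \frac{1}{7} \approx 0.14286$
$D{\left(Q,X \right)} = - \frac{1}{7}$ ($D{\left(Q,X \right)} = 0 - \frac{1}{7} = - \frac{1}{7}$)
$B{\left(P,k \right)} = P k$
$B{\left(E{\left(-6,21 \right)},D{\left(20,-1 \right)} \right)} - -358295 = 0 \left(- \frac{1}{7}\right) - -358295 = 0 + 358295 = 358295$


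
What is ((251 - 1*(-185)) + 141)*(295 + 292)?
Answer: 338699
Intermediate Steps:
((251 - 1*(-185)) + 141)*(295 + 292) = ((251 + 185) + 141)*587 = (436 + 141)*587 = 577*587 = 338699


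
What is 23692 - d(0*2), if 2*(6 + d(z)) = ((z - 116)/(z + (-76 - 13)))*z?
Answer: 23698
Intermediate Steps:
d(z) = -6 + z*(-116 + z)/(2*(-89 + z)) (d(z) = -6 + (((z - 116)/(z + (-76 - 13)))*z)/2 = -6 + (((-116 + z)/(z - 89))*z)/2 = -6 + (((-116 + z)/(-89 + z))*z)/2 = -6 + (z*(-116 + z)/(-89 + z))/2 = -6 + z*(-116 + z)/(2*(-89 + z)))
23692 - d(0*2) = 23692 - (1068 + (0*2)² - 0*2)/(2*(-89 + 0*2)) = 23692 - (1068 + 0² - 128*0)/(2*(-89 + 0)) = 23692 - (1068 + 0 + 0)/(2*(-89)) = 23692 - (-1)*1068/(2*89) = 23692 - 1*(-6) = 23692 + 6 = 23698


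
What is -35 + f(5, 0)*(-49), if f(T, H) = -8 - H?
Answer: 357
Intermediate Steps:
-35 + f(5, 0)*(-49) = -35 + (-8 - 1*0)*(-49) = -35 + (-8 + 0)*(-49) = -35 - 8*(-49) = -35 + 392 = 357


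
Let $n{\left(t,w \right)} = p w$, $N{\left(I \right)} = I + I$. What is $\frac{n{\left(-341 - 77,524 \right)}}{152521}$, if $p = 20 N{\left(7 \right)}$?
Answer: $\frac{146720}{152521} \approx 0.96197$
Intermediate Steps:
$N{\left(I \right)} = 2 I$
$p = 280$ ($p = 20 \cdot 2 \cdot 7 = 20 \cdot 14 = 280$)
$n{\left(t,w \right)} = 280 w$
$\frac{n{\left(-341 - 77,524 \right)}}{152521} = \frac{280 \cdot 524}{152521} = 146720 \cdot \frac{1}{152521} = \frac{146720}{152521}$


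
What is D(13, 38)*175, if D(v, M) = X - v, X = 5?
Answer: -1400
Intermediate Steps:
D(v, M) = 5 - v
D(13, 38)*175 = (5 - 1*13)*175 = (5 - 13)*175 = -8*175 = -1400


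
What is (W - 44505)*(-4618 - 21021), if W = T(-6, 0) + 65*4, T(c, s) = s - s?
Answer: 1134397555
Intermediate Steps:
T(c, s) = 0
W = 260 (W = 0 + 65*4 = 0 + 260 = 260)
(W - 44505)*(-4618 - 21021) = (260 - 44505)*(-4618 - 21021) = -44245*(-25639) = 1134397555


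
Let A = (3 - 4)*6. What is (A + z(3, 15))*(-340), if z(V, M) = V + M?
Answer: -4080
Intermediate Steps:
z(V, M) = M + V
A = -6 (A = -1*6 = -6)
(A + z(3, 15))*(-340) = (-6 + (15 + 3))*(-340) = (-6 + 18)*(-340) = 12*(-340) = -4080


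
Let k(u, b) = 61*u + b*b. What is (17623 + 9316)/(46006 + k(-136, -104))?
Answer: 26939/48526 ≈ 0.55515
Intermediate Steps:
k(u, b) = b² + 61*u (k(u, b) = 61*u + b² = b² + 61*u)
(17623 + 9316)/(46006 + k(-136, -104)) = (17623 + 9316)/(46006 + ((-104)² + 61*(-136))) = 26939/(46006 + (10816 - 8296)) = 26939/(46006 + 2520) = 26939/48526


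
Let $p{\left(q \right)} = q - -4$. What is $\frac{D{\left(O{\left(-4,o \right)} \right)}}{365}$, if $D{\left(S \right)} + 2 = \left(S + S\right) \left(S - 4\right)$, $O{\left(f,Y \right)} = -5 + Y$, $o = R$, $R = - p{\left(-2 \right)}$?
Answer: $\frac{152}{365} \approx 0.41644$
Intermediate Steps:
$p{\left(q \right)} = 4 + q$ ($p{\left(q \right)} = q + 4 = 4 + q$)
$R = -2$ ($R = - (4 - 2) = \left(-1\right) 2 = -2$)
$o = -2$
$D{\left(S \right)} = -2 + 2 S \left(-4 + S\right)$ ($D{\left(S \right)} = -2 + \left(S + S\right) \left(S - 4\right) = -2 + 2 S \left(-4 + S\right)$)
$\frac{D{\left(O{\left(-4,o \right)} \right)}}{365} = \frac{-2 - 8 \left(-5 - 2\right) + 2 \left(-5 - 2\right)^{2}}{365} = \left(-2 - -56 + 2 \left(-7\right)^{2}\right) \frac{1}{365} = \left(-2 + 56 + 2 \cdot 49\right) \frac{1}{365} = \left(-2 + 56 + 98\right) \frac{1}{365} = 152 \cdot \frac{1}{365} = \frac{152}{365}$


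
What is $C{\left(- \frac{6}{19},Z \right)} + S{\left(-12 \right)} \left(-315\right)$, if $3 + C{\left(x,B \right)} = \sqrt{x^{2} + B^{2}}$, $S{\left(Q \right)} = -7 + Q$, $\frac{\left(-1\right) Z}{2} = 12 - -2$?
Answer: $5982 + \frac{2 \sqrt{70765}}{19} \approx 6010.0$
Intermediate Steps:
$Z = -28$ ($Z = - 2 \left(12 - -2\right) = - 2 \left(12 + 2\right) = \left(-2\right) 14 = -28$)
$C{\left(x,B \right)} = -3 + \sqrt{B^{2} + x^{2}}$ ($C{\left(x,B \right)} = -3 + \sqrt{x^{2} + B^{2}} = -3 + \sqrt{B^{2} + x^{2}}$)
$C{\left(- \frac{6}{19},Z \right)} + S{\left(-12 \right)} \left(-315\right) = \left(-3 + \sqrt{\left(-28\right)^{2} + \left(- \frac{6}{19}\right)^{2}}\right) + \left(-7 - 12\right) \left(-315\right) = \left(-3 + \sqrt{784 + \left(\left(-6\right) \frac{1}{19}\right)^{2}}\right) - -5985 = \left(-3 + \sqrt{784 + \left(- \frac{6}{19}\right)^{2}}\right) + 5985 = \left(-3 + \sqrt{784 + \frac{36}{361}}\right) + 5985 = \left(-3 + \sqrt{\frac{283060}{361}}\right) + 5985 = \left(-3 + \frac{2 \sqrt{70765}}{19}\right) + 5985 = 5982 + \frac{2 \sqrt{70765}}{19}$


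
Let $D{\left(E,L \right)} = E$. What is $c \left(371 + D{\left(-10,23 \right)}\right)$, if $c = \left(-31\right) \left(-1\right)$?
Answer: $11191$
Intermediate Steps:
$c = 31$
$c \left(371 + D{\left(-10,23 \right)}\right) = 31 \left(371 - 10\right) = 31 \cdot 361 = 11191$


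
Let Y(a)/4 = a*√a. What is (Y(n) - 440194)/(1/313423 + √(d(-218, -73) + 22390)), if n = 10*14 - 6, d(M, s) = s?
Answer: 68983462031/1096143831562246 - 21621003620142113*√22317/1096143831562246 - 41998682*√134/548071915781123 + 13163352908486*√2990478/548071915781123 ≈ -2905.1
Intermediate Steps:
n = 134 (n = 140 - 6 = 134)
Y(a) = 4*a^(3/2) (Y(a) = 4*(a*√a) = 4*a^(3/2))
(Y(n) - 440194)/(1/313423 + √(d(-218, -73) + 22390)) = (4*134^(3/2) - 440194)/(1/313423 + √(-73 + 22390)) = (4*(134*√134) - 440194)/(1/313423 + √22317) = (536*√134 - 440194)/(1/313423 + √22317) = (-440194 + 536*√134)/(1/313423 + √22317)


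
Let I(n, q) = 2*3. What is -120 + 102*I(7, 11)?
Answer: 492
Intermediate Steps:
I(n, q) = 6
-120 + 102*I(7, 11) = -120 + 102*6 = -120 + 612 = 492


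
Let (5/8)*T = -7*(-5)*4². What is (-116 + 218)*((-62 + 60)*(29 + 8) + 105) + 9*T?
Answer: 11226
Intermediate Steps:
T = 896 (T = 8*(-7*(-5)*4²)/5 = 8*(35*16)/5 = (8/5)*560 = 896)
(-116 + 218)*((-62 + 60)*(29 + 8) + 105) + 9*T = (-116 + 218)*((-62 + 60)*(29 + 8) + 105) + 9*896 = 102*(-2*37 + 105) + 8064 = 102*(-74 + 105) + 8064 = 102*31 + 8064 = 3162 + 8064 = 11226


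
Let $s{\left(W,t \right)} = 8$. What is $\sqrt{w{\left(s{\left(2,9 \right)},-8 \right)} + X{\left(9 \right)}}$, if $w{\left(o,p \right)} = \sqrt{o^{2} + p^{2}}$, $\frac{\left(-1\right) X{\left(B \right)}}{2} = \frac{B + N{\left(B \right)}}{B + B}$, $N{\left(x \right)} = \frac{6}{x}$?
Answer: $\frac{\sqrt{-87 + 648 \sqrt{2}}}{9} \approx 3.1999$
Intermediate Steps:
$X{\left(B \right)} = - \frac{B + \frac{6}{B}}{B}$ ($X{\left(B \right)} = - 2 \frac{B + \frac{6}{B}}{B + B} = - 2 \frac{B + \frac{6}{B}}{2 B} = - \frac{B + \frac{6}{B}}{B}$)
$\sqrt{w{\left(s{\left(2,9 \right)},-8 \right)} + X{\left(9 \right)}} = \sqrt{\sqrt{8^{2} + \left(-8\right)^{2}} - \left(1 + \frac{6}{81}\right)} = \sqrt{\sqrt{64 + 64} - \frac{29}{27}} = \sqrt{\sqrt{128} - \frac{29}{27}} = \sqrt{8 \sqrt{2} - \frac{29}{27}} = \sqrt{- \frac{29}{27} + 8 \sqrt{2}}$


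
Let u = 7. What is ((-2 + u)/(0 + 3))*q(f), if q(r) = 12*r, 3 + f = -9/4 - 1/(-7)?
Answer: -715/7 ≈ -102.14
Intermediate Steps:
f = -143/28 (f = -3 + (-9/4 - 1/(-7)) = -3 + (-9*1/4 - 1*(-1/7)) = -3 + (-9/4 + 1/7) = -3 - 59/28 = -143/28 ≈ -5.1071)
((-2 + u)/(0 + 3))*q(f) = ((-2 + 7)/(0 + 3))*(12*(-143/28)) = (5/3)*(-429/7) = -715/7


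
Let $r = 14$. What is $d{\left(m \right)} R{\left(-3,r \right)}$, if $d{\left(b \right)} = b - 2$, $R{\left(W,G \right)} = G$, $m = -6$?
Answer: $-112$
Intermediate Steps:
$d{\left(b \right)} = -2 + b$ ($d{\left(b \right)} = b - 2 = -2 + b$)
$d{\left(m \right)} R{\left(-3,r \right)} = \left(-2 - 6\right) 14 = \left(-8\right) 14 = -112$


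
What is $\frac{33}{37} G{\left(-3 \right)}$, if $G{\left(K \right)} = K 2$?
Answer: $- \frac{198}{37} \approx -5.3513$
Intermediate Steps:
$G{\left(K \right)} = 2 K$
$\frac{33}{37} G{\left(-3 \right)} = \frac{33}{37} \cdot 2 \left(-3\right) = 33 \cdot \frac{1}{37} \left(-6\right) = \frac{33}{37} \left(-6\right) = - \frac{198}{37}$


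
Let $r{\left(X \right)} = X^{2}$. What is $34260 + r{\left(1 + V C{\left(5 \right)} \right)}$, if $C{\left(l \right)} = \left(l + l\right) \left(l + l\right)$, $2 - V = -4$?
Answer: $395461$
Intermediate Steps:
$V = 6$ ($V = 2 - -4 = 2 + 4 = 6$)
$C{\left(l \right)} = 4 l^{2}$ ($C{\left(l \right)} = 2 l 2 l = 4 l^{2}$)
$34260 + r{\left(1 + V C{\left(5 \right)} \right)} = 34260 + \left(1 + 6 \cdot 4 \cdot 5^{2}\right)^{2} = 34260 + \left(1 + 6 \cdot 4 \cdot 25\right)^{2} = 34260 + \left(1 + 6 \cdot 100\right)^{2} = 34260 + \left(1 + 600\right)^{2} = 34260 + 601^{2} = 34260 + 361201 = 395461$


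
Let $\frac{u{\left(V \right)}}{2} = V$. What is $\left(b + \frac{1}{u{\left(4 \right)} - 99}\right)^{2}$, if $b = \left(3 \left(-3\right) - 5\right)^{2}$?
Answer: $\frac{318087225}{8281} \approx 38412.0$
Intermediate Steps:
$u{\left(V \right)} = 2 V$
$b = 196$ ($b = \left(-9 - 5\right)^{2} = \left(-14\right)^{2} = 196$)
$\left(b + \frac{1}{u{\left(4 \right)} - 99}\right)^{2} = \left(196 + \frac{1}{2 \cdot 4 - 99}\right)^{2} = \left(196 + \frac{1}{8 - 99}\right)^{2} = \left(196 + \frac{1}{-91}\right)^{2} = \left(196 - \frac{1}{91}\right)^{2} = \left(\frac{17835}{91}\right)^{2} = \frac{318087225}{8281}$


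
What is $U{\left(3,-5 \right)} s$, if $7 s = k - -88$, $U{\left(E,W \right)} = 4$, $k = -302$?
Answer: $- \frac{856}{7} \approx -122.29$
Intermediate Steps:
$s = - \frac{214}{7}$ ($s = \frac{-302 - -88}{7} = \frac{-302 + 88}{7} = \frac{1}{7} \left(-214\right) = - \frac{214}{7} \approx -30.571$)
$U{\left(3,-5 \right)} s = 4 \left(- \frac{214}{7}\right) = - \frac{856}{7}$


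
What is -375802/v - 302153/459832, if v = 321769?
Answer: -38575607703/21137097544 ≈ -1.8250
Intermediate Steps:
-375802/v - 302153/459832 = -375802/321769 - 302153/459832 = -375802*1/321769 - 302153*1/459832 = -53686/45967 - 302153/459832 = -38575607703/21137097544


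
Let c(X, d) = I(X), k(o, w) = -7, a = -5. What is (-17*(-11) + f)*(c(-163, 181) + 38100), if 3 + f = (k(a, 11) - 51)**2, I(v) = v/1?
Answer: 134600476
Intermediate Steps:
I(v) = v (I(v) = v*1 = v)
c(X, d) = X
f = 3361 (f = -3 + (-7 - 51)**2 = -3 + (-58)**2 = -3 + 3364 = 3361)
(-17*(-11) + f)*(c(-163, 181) + 38100) = (-17*(-11) + 3361)*(-163 + 38100) = (187 + 3361)*37937 = 3548*37937 = 134600476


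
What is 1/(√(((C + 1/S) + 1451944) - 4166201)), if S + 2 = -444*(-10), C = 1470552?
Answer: -I*√24495819657582/5519562789 ≈ -0.00089669*I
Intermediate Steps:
S = 4438 (S = -2 - 444*(-10) = -2 + 4440 = 4438)
1/(√(((C + 1/S) + 1451944) - 4166201)) = 1/(√(((1470552 + 1/4438) + 1451944) - 4166201)) = 1/(√((6526309777/4438 + 1451944) - 4166201)) = 1/(√(12970037249/4438 - 4166201)) = 1/(√(-5519562789/4438)) = 1/(I*√24495819657582/4438) = -I*√24495819657582/5519562789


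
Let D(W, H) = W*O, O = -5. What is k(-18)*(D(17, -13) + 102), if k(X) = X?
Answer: -306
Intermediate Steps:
D(W, H) = -5*W (D(W, H) = W*(-5) = -5*W)
k(-18)*(D(17, -13) + 102) = -18*(-5*17 + 102) = -18*(-85 + 102) = -18*17 = -306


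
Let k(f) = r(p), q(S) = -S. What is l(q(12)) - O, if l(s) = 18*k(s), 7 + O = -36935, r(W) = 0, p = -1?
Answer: 36942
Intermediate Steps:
O = -36942 (O = -7 - 36935 = -36942)
k(f) = 0
l(s) = 0 (l(s) = 18*0 = 0)
l(q(12)) - O = 0 - 1*(-36942) = 0 + 36942 = 36942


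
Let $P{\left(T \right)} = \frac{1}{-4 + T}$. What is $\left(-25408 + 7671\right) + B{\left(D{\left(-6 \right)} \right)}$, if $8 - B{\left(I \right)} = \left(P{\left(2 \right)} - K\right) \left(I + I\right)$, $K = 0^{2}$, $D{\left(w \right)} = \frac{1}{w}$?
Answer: $- \frac{106375}{6} \approx -17729.0$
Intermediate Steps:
$K = 0$
$B{\left(I \right)} = 8 + I$ ($B{\left(I \right)} = 8 - \left(\frac{1}{-4 + 2} - 0\right) \left(I + I\right) = 8 - \left(\frac{1}{-2} + 0\right) 2 I = 8 - \left(- \frac{1}{2} + 0\right) 2 I = 8 - - \frac{2 I}{2} = 8 - - I = 8 + I$)
$\left(-25408 + 7671\right) + B{\left(D{\left(-6 \right)} \right)} = \left(-25408 + 7671\right) + \left(8 + \frac{1}{-6}\right) = -17737 + \left(8 - \frac{1}{6}\right) = -17737 + \frac{47}{6} = - \frac{106375}{6}$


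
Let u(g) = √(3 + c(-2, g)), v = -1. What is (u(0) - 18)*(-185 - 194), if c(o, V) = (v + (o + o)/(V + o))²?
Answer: 6064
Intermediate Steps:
c(o, V) = (-1 + 2*o/(V + o))² (c(o, V) = (-1 + (o + o)/(V + o))² = (-1 + (2*o)/(V + o))² = (-1 + 2*o/(V + o))²)
u(g) = √(3 + (-2 - g)²/(-2 + g)²) (u(g) = √(3 + (-2 - g)²/(g - 2)²) = √(3 + (-2 - g)²/(-2 + g)²))
(u(0) - 18)*(-185 - 194) = (√(3 + (-2 - 1*0)²/(-2 + 0)²) - 18)*(-185 - 194) = (√(3 + (-2 + 0)²/(-2)²) - 18)*(-379) = (√(3 + (¼)*(-2)²) - 18)*(-379) = (√(3 + (¼)*4) - 18)*(-379) = (√(3 + 1) - 18)*(-379) = (√4 - 18)*(-379) = (2 - 18)*(-379) = -16*(-379) = 6064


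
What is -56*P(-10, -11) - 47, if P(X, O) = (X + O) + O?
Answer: 1745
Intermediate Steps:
P(X, O) = X + 2*O (P(X, O) = (O + X) + O = X + 2*O)
-56*P(-10, -11) - 47 = -56*(-10 + 2*(-11)) - 47 = -56*(-10 - 22) - 47 = -56*(-32) - 47 = 1792 - 47 = 1745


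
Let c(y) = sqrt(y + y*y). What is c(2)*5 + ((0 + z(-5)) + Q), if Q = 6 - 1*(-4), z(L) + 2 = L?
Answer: 3 + 5*sqrt(6) ≈ 15.247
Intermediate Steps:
z(L) = -2 + L
Q = 10 (Q = 6 + 4 = 10)
c(y) = sqrt(y + y**2)
c(2)*5 + ((0 + z(-5)) + Q) = sqrt(2*(1 + 2))*5 + ((0 + (-2 - 5)) + 10) = sqrt(2*3)*5 + ((0 - 7) + 10) = sqrt(6)*5 + (-7 + 10) = 5*sqrt(6) + 3 = 3 + 5*sqrt(6)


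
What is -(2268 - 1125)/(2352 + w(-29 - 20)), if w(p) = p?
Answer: -1143/2303 ≈ -0.49631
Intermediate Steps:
-(2268 - 1125)/(2352 + w(-29 - 20)) = -(2268 - 1125)/(2352 + (-29 - 20)) = -1143/(2352 - 49) = -1143/2303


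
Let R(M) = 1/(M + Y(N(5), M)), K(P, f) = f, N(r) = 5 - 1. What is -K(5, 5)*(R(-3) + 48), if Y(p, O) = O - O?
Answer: -715/3 ≈ -238.33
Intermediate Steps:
N(r) = 4
Y(p, O) = 0
R(M) = 1/M (R(M) = 1/(M + 0) = 1/M)
-K(5, 5)*(R(-3) + 48) = -5*(1/(-3) + 48) = -5*(-1/3 + 48) = -5*143/3 = -1*715/3 = -715/3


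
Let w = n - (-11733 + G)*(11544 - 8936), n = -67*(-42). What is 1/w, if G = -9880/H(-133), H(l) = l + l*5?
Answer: 21/641973958 ≈ 3.2712e-8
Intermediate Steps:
n = 2814
H(l) = 6*l (H(l) = l + 5*l = 6*l)
G = 260/21 (G = -9880/(6*(-133)) = -9880/(-798) = -9880*(-1/798) = 260/21 ≈ 12.381)
w = 641973958/21 (w = 2814 - (-11733 + 260/21)*(11544 - 8936) = 2814 - (-246133)*2608/21 = 2814 - 1*(-641914864/21) = 2814 + 641914864/21 = 641973958/21 ≈ 3.0570e+7)
1/w = 1/(641973958/21) = 21/641973958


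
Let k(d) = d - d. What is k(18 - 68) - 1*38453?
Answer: -38453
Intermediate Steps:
k(d) = 0
k(18 - 68) - 1*38453 = 0 - 1*38453 = 0 - 38453 = -38453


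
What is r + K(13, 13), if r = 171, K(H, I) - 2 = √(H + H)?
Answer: 173 + √26 ≈ 178.10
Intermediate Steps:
K(H, I) = 2 + √2*√H (K(H, I) = 2 + √(H + H) = 2 + √(2*H) = 2 + √2*√H)
r + K(13, 13) = 171 + (2 + √2*√13) = 171 + (2 + √26) = 173 + √26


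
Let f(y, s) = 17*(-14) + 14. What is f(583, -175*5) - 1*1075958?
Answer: -1076182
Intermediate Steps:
f(y, s) = -224 (f(y, s) = -238 + 14 = -224)
f(583, -175*5) - 1*1075958 = -224 - 1*1075958 = -224 - 1075958 = -1076182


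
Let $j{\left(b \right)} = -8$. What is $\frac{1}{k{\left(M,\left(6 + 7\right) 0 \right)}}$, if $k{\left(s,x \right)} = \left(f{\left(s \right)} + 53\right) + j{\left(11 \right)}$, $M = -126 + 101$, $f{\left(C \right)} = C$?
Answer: $\frac{1}{20} \approx 0.05$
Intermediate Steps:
$M = -25$
$k{\left(s,x \right)} = 45 + s$ ($k{\left(s,x \right)} = \left(s + 53\right) - 8 = \left(53 + s\right) - 8 = 45 + s$)
$\frac{1}{k{\left(M,\left(6 + 7\right) 0 \right)}} = \frac{1}{45 - 25} = \frac{1}{20}$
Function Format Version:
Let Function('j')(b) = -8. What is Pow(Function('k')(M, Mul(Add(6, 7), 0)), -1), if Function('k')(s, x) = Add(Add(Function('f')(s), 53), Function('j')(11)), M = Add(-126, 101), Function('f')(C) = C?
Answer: Rational(1, 20) ≈ 0.050000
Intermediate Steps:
M = -25
Function('k')(s, x) = Add(45, s) (Function('k')(s, x) = Add(Add(s, 53), -8) = Add(Add(53, s), -8) = Add(45, s))
Pow(Function('k')(M, Mul(Add(6, 7), 0)), -1) = Pow(Add(45, -25), -1) = Pow(20, -1) = Rational(1, 20)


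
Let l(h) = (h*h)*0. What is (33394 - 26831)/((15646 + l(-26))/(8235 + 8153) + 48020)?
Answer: 53777222/393483703 ≈ 0.13667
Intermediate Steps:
l(h) = 0 (l(h) = h²*0 = 0)
(33394 - 26831)/((15646 + l(-26))/(8235 + 8153) + 48020) = (33394 - 26831)/((15646 + 0)/(8235 + 8153) + 48020) = 6563/(15646/16388 + 48020) = 6563/(15646*(1/16388) + 48020) = 6563/(7823/8194 + 48020) = 6563/(393483703/8194) = 6563*(8194/393483703) = 53777222/393483703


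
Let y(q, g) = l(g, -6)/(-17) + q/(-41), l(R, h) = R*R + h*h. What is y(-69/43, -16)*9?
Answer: -4622607/29971 ≈ -154.24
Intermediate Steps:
l(R, h) = R² + h²
y(q, g) = -36/17 - g²/17 - q/41 (y(q, g) = (g² + (-6)²)/(-17) + q/(-41) = (g² + 36)*(-1/17) + q*(-1/41) = (36 + g²)*(-1/17) - q/41 = (-36/17 - g²/17) - q/41 = -36/17 - g²/17 - q/41)
y(-69/43, -16)*9 = (-36/17 - 1/17*(-16)² - (-69)/(41*43))*9 = (-36/17 - 1/17*256 - (-69)/(41*43))*9 = (-36/17 - 256/17 - 1/41*(-69/43))*9 = (-36/17 - 256/17 + 69/1763)*9 = -513623/29971*9 = -4622607/29971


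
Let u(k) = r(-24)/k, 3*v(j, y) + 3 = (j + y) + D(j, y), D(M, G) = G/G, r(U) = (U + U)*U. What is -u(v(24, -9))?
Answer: -3456/13 ≈ -265.85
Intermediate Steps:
r(U) = 2*U² (r(U) = (2*U)*U = 2*U²)
D(M, G) = 1
v(j, y) = -⅔ + j/3 + y/3 (v(j, y) = -1 + ((j + y) + 1)/3 = -1 + (1 + j + y)/3 = -1 + (⅓ + j/3 + y/3) = -⅔ + j/3 + y/3)
u(k) = 1152/k (u(k) = (2*(-24)²)/k = (2*576)/k = 1152/k)
-u(v(24, -9)) = -1152/(-⅔ + (⅓)*24 + (⅓)*(-9)) = -1152/(-⅔ + 8 - 3) = -1152/13/3 = -1152*3/13 = -1*3456/13 = -3456/13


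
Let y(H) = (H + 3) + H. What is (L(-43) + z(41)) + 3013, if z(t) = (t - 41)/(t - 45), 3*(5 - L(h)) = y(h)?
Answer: 9137/3 ≈ 3045.7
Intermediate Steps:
y(H) = 3 + 2*H (y(H) = (3 + H) + H = 3 + 2*H)
L(h) = 4 - 2*h/3 (L(h) = 5 - (3 + 2*h)/3 = 5 + (-1 - 2*h/3) = 4 - 2*h/3)
z(t) = (-41 + t)/(-45 + t)
(L(-43) + z(41)) + 3013 = ((4 - ⅔*(-43)) + (-41 + 41)/(-45 + 41)) + 3013 = ((4 + 86/3) + 0/(-4)) + 3013 = (98/3 - ¼*0) + 3013 = (98/3 + 0) + 3013 = 98/3 + 3013 = 9137/3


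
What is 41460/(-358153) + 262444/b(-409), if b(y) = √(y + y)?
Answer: -41460/358153 - 131222*I*√818/409 ≈ -0.11576 - 9176.1*I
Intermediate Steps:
b(y) = √2*√y (b(y) = √(2*y) = √2*√y)
41460/(-358153) + 262444/b(-409) = 41460/(-358153) + 262444/((√2*√(-409))) = 41460*(-1/358153) + 262444/((√2*(I*√409))) = -41460/358153 + 262444/((I*√818)) = -41460/358153 + 262444*(-I*√818/818) = -41460/358153 - 131222*I*√818/409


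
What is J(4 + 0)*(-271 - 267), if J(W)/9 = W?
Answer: -19368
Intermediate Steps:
J(W) = 9*W
J(4 + 0)*(-271 - 267) = (9*(4 + 0))*(-271 - 267) = (9*4)*(-538) = 36*(-538) = -19368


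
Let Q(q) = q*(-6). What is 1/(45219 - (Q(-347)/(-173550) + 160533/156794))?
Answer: 4535266450/205075624593043 ≈ 2.2115e-5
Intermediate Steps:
Q(q) = -6*q
1/(45219 - (Q(-347)/(-173550) + 160533/156794)) = 1/(45219 - (-6*(-347)/(-173550) + 160533/156794)) = 1/(45219 - (2082*(-1/173550) + 160533*(1/156794))) = 1/(45219 - (-347/28925 + 160533/156794)) = 1/(45219 - 1*4589009507/4535266450) = 1/(45219 - 4589009507/4535266450) = 1/(205075624593043/4535266450) = 4535266450/205075624593043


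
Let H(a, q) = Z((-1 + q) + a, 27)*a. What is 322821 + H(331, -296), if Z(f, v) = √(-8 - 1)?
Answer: 322821 + 993*I ≈ 3.2282e+5 + 993.0*I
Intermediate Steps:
Z(f, v) = 3*I (Z(f, v) = √(-9) = 3*I)
H(a, q) = 3*I*a (H(a, q) = (3*I)*a = 3*I*a)
322821 + H(331, -296) = 322821 + 3*I*331 = 322821 + 993*I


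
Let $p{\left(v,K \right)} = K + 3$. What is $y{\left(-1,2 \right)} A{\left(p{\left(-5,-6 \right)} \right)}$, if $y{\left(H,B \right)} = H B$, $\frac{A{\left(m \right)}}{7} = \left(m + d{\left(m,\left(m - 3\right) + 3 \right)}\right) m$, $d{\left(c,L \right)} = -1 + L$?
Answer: $-294$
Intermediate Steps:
$p{\left(v,K \right)} = 3 + K$
$A{\left(m \right)} = 7 m \left(-1 + 2 m\right)$ ($A{\left(m \right)} = 7 \left(m + \left(-1 + \left(\left(m - 3\right) + 3\right)\right)\right) m = 7 \left(m + \left(-1 + \left(\left(-3 + m\right) + 3\right)\right)\right) m = 7 \left(m + \left(-1 + m\right)\right) m = 7 \left(-1 + 2 m\right) m = 7 m \left(-1 + 2 m\right)$)
$y{\left(H,B \right)} = B H$
$y{\left(-1,2 \right)} A{\left(p{\left(-5,-6 \right)} \right)} = 2 \left(-1\right) 7 \left(3 - 6\right) \left(-1 + 2 \left(3 - 6\right)\right) = - 2 \cdot 7 \left(-3\right) \left(-1 + 2 \left(-3\right)\right) = - 2 \cdot 7 \left(-3\right) \left(-1 - 6\right) = - 2 \cdot 7 \left(-3\right) \left(-7\right) = \left(-2\right) 147 = -294$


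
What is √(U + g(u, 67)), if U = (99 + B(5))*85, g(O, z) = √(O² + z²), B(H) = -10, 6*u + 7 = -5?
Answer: √(7565 + √4493) ≈ 87.361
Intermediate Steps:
u = -2 (u = -7/6 + (⅙)*(-5) = -7/6 - ⅚ = -2)
U = 7565 (U = (99 - 10)*85 = 89*85 = 7565)
√(U + g(u, 67)) = √(7565 + √((-2)² + 67²)) = √(7565 + √(4 + 4489)) = √(7565 + √4493)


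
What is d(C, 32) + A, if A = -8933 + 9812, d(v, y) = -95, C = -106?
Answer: 784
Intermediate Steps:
A = 879
d(C, 32) + A = -95 + 879 = 784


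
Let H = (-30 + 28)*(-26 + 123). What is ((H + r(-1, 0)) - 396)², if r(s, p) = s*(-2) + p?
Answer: 345744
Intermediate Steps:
r(s, p) = p - 2*s (r(s, p) = -2*s + p = p - 2*s)
H = -194 (H = -2*97 = -194)
((H + r(-1, 0)) - 396)² = ((-194 + (0 - 2*(-1))) - 396)² = ((-194 + (0 + 2)) - 396)² = ((-194 + 2) - 396)² = (-192 - 396)² = (-588)² = 345744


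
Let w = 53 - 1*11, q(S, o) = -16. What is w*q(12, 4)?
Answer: -672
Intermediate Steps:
w = 42 (w = 53 - 11 = 42)
w*q(12, 4) = 42*(-16) = -672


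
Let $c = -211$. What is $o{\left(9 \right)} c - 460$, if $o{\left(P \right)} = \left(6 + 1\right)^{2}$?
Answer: $-10799$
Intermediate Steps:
$o{\left(P \right)} = 49$ ($o{\left(P \right)} = 7^{2} = 49$)
$o{\left(9 \right)} c - 460 = 49 \left(-211\right) - 460 = -10339 - 460 = -10799$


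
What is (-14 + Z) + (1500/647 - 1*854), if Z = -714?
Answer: -1022054/647 ≈ -1579.7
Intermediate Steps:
(-14 + Z) + (1500/647 - 1*854) = (-14 - 714) + (1500/647 - 1*854) = -728 + (1500*(1/647) - 854) = -728 + (1500/647 - 854) = -728 - 551038/647 = -1022054/647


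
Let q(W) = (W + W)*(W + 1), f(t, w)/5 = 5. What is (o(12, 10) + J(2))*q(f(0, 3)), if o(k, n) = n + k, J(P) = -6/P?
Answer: 24700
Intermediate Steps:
f(t, w) = 25 (f(t, w) = 5*5 = 25)
q(W) = 2*W*(1 + W) (q(W) = (2*W)*(1 + W) = 2*W*(1 + W))
o(k, n) = k + n
(o(12, 10) + J(2))*q(f(0, 3)) = ((12 + 10) - 6/2)*(2*25*(1 + 25)) = (22 - 6*1/2)*(2*25*26) = (22 - 3)*1300 = 19*1300 = 24700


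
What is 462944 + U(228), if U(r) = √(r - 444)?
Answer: 462944 + 6*I*√6 ≈ 4.6294e+5 + 14.697*I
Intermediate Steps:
U(r) = √(-444 + r)
462944 + U(228) = 462944 + √(-444 + 228) = 462944 + √(-216) = 462944 + 6*I*√6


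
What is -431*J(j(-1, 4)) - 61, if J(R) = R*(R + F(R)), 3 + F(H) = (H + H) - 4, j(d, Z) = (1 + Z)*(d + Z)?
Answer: -245731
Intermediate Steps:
j(d, Z) = (1 + Z)*(Z + d)
F(H) = -7 + 2*H (F(H) = -3 + ((H + H) - 4) = -3 + (2*H - 4) = -3 + (-4 + 2*H) = -7 + 2*H)
J(R) = R*(-7 + 3*R) (J(R) = R*(R + (-7 + 2*R)) = R*(-7 + 3*R))
-431*J(j(-1, 4)) - 61 = -431*(4 - 1 + 4**2 + 4*(-1))*(-7 + 3*(4 - 1 + 4**2 + 4*(-1))) - 61 = -431*(4 - 1 + 16 - 4)*(-7 + 3*(4 - 1 + 16 - 4)) - 61 = -6465*(-7 + 3*15) - 61 = -6465*(-7 + 45) - 61 = -6465*38 - 61 = -431*570 - 61 = -245670 - 61 = -245731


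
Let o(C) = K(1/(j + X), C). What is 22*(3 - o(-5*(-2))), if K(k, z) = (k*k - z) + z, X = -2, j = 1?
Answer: 44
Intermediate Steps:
K(k, z) = k² (K(k, z) = (k² - z) + z = k²)
o(C) = 1 (o(C) = (1/(1 - 2))² = (1/(-1))² = (-1)² = 1)
22*(3 - o(-5*(-2))) = 22*(3 - 1*1) = 22*(3 - 1) = 22*2 = 44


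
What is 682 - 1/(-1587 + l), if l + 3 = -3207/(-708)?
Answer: 255184858/374171 ≈ 682.00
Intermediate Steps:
l = 361/236 (l = -3 - 3207/(-708) = -3 - 3207*(-1/708) = -3 + 1069/236 = 361/236 ≈ 1.5297)
682 - 1/(-1587 + l) = 682 - 1/(-1587 + 361/236) = 682 - 1/(-374171/236) = 682 - 1*(-236/374171) = 682 + 236/374171 = 255184858/374171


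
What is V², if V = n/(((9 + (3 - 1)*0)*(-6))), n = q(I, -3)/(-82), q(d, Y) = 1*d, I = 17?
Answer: 289/19607184 ≈ 1.4739e-5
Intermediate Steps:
q(d, Y) = d
n = -17/82 (n = 17/(-82) = 17*(-1/82) = -17/82 ≈ -0.20732)
V = 17/4428 (V = -17*(-1/(6*(9 + (3 - 1)*0)))/82 = -17*(-1/(6*(9 + 2*0)))/82 = -17*(-1/(6*(9 + 0)))/82 = -17/(82*(9*(-6))) = -17/82/(-54) = -17/82*(-1/54) = 17/4428 ≈ 0.0038392)
V² = (17/4428)² = 289/19607184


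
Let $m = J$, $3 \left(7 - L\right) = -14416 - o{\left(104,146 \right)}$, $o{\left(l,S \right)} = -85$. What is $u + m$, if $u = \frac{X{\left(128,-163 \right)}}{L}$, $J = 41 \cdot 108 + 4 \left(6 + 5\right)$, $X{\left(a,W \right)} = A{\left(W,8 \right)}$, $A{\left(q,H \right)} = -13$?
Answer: $\frac{1645695}{368} \approx 4472.0$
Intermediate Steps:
$L = 4784$ ($L = 7 - \frac{-14416 - -85}{3} = 7 - \frac{-14416 + 85}{3} = 7 - -4777 = 7 + 4777 = 4784$)
$X{\left(a,W \right)} = -13$
$J = 4472$ ($J = 4428 + 4 \cdot 11 = 4428 + 44 = 4472$)
$m = 4472$
$u = - \frac{1}{368}$ ($u = - \frac{13}{4784} = \left(-13\right) \frac{1}{4784} = - \frac{1}{368} \approx -0.0027174$)
$u + m = - \frac{1}{368} + 4472 = \frac{1645695}{368}$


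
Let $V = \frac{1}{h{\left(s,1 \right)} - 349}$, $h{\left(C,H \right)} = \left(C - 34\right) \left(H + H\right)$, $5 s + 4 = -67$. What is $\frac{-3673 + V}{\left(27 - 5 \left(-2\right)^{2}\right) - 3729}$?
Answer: $\frac{4089888}{4144447} \approx 0.98684$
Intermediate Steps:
$s = - \frac{71}{5}$ ($s = - \frac{4}{5} + \frac{1}{5} \left(-67\right) = - \frac{4}{5} - \frac{67}{5} = - \frac{71}{5} \approx -14.2$)
$h{\left(C,H \right)} = 2 H \left(-34 + C\right)$ ($h{\left(C,H \right)} = \left(-34 + C\right) 2 H = 2 H \left(-34 + C\right)$)
$V = - \frac{5}{2227}$ ($V = \frac{1}{2 \cdot 1 \left(-34 - \frac{71}{5}\right) - 349} = \frac{1}{2 \cdot 1 \left(- \frac{241}{5}\right) - 349} = \frac{1}{- \frac{482}{5} - 349} = \frac{1}{- \frac{2227}{5}} = - \frac{5}{2227} \approx -0.0022452$)
$\frac{-3673 + V}{\left(27 - 5 \left(-2\right)^{2}\right) - 3729} = \frac{-3673 - \frac{5}{2227}}{\left(27 - 5 \left(-2\right)^{2}\right) - 3729} = - \frac{8179776}{2227 \left(\left(27 - 20\right) - 3729\right)} = - \frac{8179776}{2227 \left(7 - 3729\right)} = - \frac{8179776}{2227 \left(-3722\right)} = \left(- \frac{8179776}{2227}\right) \left(- \frac{1}{3722}\right) = \frac{4089888}{4144447}$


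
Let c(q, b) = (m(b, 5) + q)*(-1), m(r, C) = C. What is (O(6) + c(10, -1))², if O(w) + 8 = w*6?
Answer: 169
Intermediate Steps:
c(q, b) = -5 - q (c(q, b) = (5 + q)*(-1) = -5 - q)
O(w) = -8 + 6*w (O(w) = -8 + w*6 = -8 + 6*w)
(O(6) + c(10, -1))² = ((-8 + 6*6) + (-5 - 1*10))² = ((-8 + 36) + (-5 - 10))² = (28 - 15)² = 13² = 169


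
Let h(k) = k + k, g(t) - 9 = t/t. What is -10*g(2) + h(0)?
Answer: -100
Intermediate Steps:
g(t) = 10 (g(t) = 9 + t/t = 9 + 1 = 10)
h(k) = 2*k
-10*g(2) + h(0) = -10*10 + 2*0 = -100 + 0 = -100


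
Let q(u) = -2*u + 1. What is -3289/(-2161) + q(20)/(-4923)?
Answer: 5425342/3546201 ≈ 1.5299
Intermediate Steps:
q(u) = 1 - 2*u
-3289/(-2161) + q(20)/(-4923) = -3289/(-2161) + (1 - 2*20)/(-4923) = -3289*(-1/2161) + (1 - 40)*(-1/4923) = 3289/2161 - 39*(-1/4923) = 3289/2161 + 13/1641 = 5425342/3546201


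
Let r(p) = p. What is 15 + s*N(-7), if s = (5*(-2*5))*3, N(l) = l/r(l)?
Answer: -135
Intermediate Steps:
N(l) = 1 (N(l) = l/l = 1)
s = -150 (s = (5*(-10))*3 = -50*3 = -150)
15 + s*N(-7) = 15 - 150*1 = 15 - 150 = -135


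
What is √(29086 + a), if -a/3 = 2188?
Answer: √22522 ≈ 150.07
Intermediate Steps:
a = -6564 (a = -3*2188 = -6564)
√(29086 + a) = √(29086 - 6564) = √22522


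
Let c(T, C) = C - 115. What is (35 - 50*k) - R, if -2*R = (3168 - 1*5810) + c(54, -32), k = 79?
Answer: -10619/2 ≈ -5309.5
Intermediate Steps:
c(T, C) = -115 + C
R = 2789/2 (R = -((3168 - 1*5810) + (-115 - 32))/2 = -((3168 - 5810) - 147)/2 = -(-2642 - 147)/2 = -½*(-2789) = 2789/2 ≈ 1394.5)
(35 - 50*k) - R = (35 - 50*79) - 1*2789/2 = (35 - 3950) - 2789/2 = -3915 - 2789/2 = -10619/2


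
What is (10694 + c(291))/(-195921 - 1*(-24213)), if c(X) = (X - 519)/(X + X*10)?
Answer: -1901737/30535406 ≈ -0.062280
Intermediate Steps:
c(X) = (-519 + X)/(11*X) (c(X) = (-519 + X)/(X + 10*X) = (-519 + X)/((11*X)) = (-519 + X)*(1/(11*X)) = (-519 + X)/(11*X))
(10694 + c(291))/(-195921 - 1*(-24213)) = (10694 + (1/11)*(-519 + 291)/291)/(-195921 - 1*(-24213)) = (10694 + (1/11)*(1/291)*(-228))/(-195921 + 24213) = (10694 - 76/1067)/(-171708) = (11410422/1067)*(-1/171708) = -1901737/30535406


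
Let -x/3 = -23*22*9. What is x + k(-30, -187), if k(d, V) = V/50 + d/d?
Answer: 682963/50 ≈ 13659.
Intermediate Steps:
k(d, V) = 1 + V/50 (k(d, V) = V*(1/50) + 1 = V/50 + 1 = 1 + V/50)
x = 13662 (x = -3*(-23*22)*9 = -(-1518)*9 = -3*(-4554) = 13662)
x + k(-30, -187) = 13662 + (1 + (1/50)*(-187)) = 13662 + (1 - 187/50) = 13662 - 137/50 = 682963/50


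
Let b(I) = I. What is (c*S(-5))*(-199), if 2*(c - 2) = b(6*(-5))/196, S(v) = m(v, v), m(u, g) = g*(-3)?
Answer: -1125345/196 ≈ -5741.6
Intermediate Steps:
m(u, g) = -3*g
S(v) = -3*v
c = 377/196 (c = 2 + ((6*(-5))/196)/2 = 2 + (-30*1/196)/2 = 2 + (1/2)*(-15/98) = 2 - 15/196 = 377/196 ≈ 1.9235)
(c*S(-5))*(-199) = (377*(-3*(-5))/196)*(-199) = ((377/196)*15)*(-199) = (5655/196)*(-199) = -1125345/196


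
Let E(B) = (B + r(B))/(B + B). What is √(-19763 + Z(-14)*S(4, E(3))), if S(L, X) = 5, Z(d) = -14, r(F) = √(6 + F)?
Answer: I*√19833 ≈ 140.83*I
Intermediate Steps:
E(B) = (B + √(6 + B))/(2*B) (E(B) = (B + √(6 + B))/(B + B) = (B + √(6 + B))/((2*B)) = (B + √(6 + B))*(1/(2*B)) = (B + √(6 + B))/(2*B))
√(-19763 + Z(-14)*S(4, E(3))) = √(-19763 - 14*5) = √(-19763 - 70) = √(-19833) = I*√19833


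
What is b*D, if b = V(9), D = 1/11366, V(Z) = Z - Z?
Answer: 0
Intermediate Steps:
V(Z) = 0
D = 1/11366 ≈ 8.7982e-5
b = 0
b*D = 0*(1/11366) = 0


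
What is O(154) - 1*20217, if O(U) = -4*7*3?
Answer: -20301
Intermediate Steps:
O(U) = -84 (O(U) = -28*3 = -84)
O(154) - 1*20217 = -84 - 1*20217 = -84 - 20217 = -20301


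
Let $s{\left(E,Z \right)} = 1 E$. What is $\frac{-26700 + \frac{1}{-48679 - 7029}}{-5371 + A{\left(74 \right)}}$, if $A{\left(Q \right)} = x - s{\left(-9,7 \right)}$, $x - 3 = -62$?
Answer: $\frac{1487403601}{301993068} \approx 4.9253$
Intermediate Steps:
$s{\left(E,Z \right)} = E$
$x = -59$ ($x = 3 - 62 = -59$)
$A{\left(Q \right)} = -50$ ($A{\left(Q \right)} = -59 - -9 = -59 + 9 = -50$)
$\frac{-26700 + \frac{1}{-48679 - 7029}}{-5371 + A{\left(74 \right)}} = \frac{-26700 + \frac{1}{-48679 - 7029}}{-5371 - 50} = \frac{-26700 + \frac{1}{-55708}}{-5421} = \left(-26700 - \frac{1}{55708}\right) \left(- \frac{1}{5421}\right) = \left(- \frac{1487403601}{55708}\right) \left(- \frac{1}{5421}\right) = \frac{1487403601}{301993068}$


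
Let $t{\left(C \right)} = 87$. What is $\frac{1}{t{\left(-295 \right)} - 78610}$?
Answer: $- \frac{1}{78523} \approx -1.2735 \cdot 10^{-5}$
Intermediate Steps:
$\frac{1}{t{\left(-295 \right)} - 78610} = \frac{1}{87 - 78610} = \frac{1}{-78523} = - \frac{1}{78523}$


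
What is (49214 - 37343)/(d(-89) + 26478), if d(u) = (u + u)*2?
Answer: 11871/26122 ≈ 0.45444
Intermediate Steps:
d(u) = 4*u (d(u) = (2*u)*2 = 4*u)
(49214 - 37343)/(d(-89) + 26478) = (49214 - 37343)/(4*(-89) + 26478) = 11871/(-356 + 26478) = 11871/26122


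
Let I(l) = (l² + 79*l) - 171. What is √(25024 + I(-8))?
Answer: √24285 ≈ 155.84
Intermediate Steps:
I(l) = -171 + l² + 79*l
√(25024 + I(-8)) = √(25024 + (-171 + (-8)² + 79*(-8))) = √(25024 + (-171 + 64 - 632)) = √(25024 - 739) = √24285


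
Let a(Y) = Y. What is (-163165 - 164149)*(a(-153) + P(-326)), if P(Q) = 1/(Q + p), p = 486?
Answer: 4006159703/80 ≈ 5.0077e+7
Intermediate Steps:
P(Q) = 1/(486 + Q) (P(Q) = 1/(Q + 486) = 1/(486 + Q))
(-163165 - 164149)*(a(-153) + P(-326)) = (-163165 - 164149)*(-153 + 1/(486 - 326)) = -327314*(-153 + 1/160) = -327314*(-24479/160) = 4006159703/80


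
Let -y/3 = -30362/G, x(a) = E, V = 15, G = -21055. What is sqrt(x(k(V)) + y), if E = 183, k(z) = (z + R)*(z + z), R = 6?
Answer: sqrt(79208467845)/21055 ≈ 13.367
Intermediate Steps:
k(z) = 2*z*(6 + z) (k(z) = (z + 6)*(z + z) = (6 + z)*(2*z) = 2*z*(6 + z))
x(a) = 183
y = -91086/21055 (y = -(-91086)/(-21055) = -(-91086)*(-1)/21055 = -3*30362/21055 = -91086/21055 ≈ -4.3261)
sqrt(x(k(V)) + y) = sqrt(183 - 91086/21055) = sqrt(3761979/21055) = sqrt(79208467845)/21055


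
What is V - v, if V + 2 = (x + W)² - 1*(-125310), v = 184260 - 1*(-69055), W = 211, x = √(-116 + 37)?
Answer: -83565 + 422*I*√79 ≈ -83565.0 + 3750.8*I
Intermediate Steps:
x = I*√79 (x = √(-79) = I*√79 ≈ 8.8882*I)
v = 253315 (v = 184260 + 69055 = 253315)
V = 125308 + (211 + I*√79)² (V = -2 + ((I*√79 + 211)² - 1*(-125310)) = -2 + ((211 + I*√79)² + 125310) = -2 + (125310 + (211 + I*√79)²) = 125308 + (211 + I*√79)² ≈ 1.6975e+5 + 3750.8*I)
V - v = (169750 + 422*I*√79) - 1*253315 = (169750 + 422*I*√79) - 253315 = -83565 + 422*I*√79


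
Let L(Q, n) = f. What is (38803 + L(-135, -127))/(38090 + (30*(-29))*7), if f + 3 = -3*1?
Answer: 38797/32000 ≈ 1.2124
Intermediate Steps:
f = -6 (f = -3 - 3*1 = -3 - 3 = -6)
L(Q, n) = -6
(38803 + L(-135, -127))/(38090 + (30*(-29))*7) = (38803 - 6)/(38090 + (30*(-29))*7) = 38797/(38090 - 870*7) = 38797/(38090 - 6090) = 38797/32000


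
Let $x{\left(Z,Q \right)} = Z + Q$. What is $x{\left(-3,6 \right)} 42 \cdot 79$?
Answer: $9954$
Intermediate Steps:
$x{\left(Z,Q \right)} = Q + Z$
$x{\left(-3,6 \right)} 42 \cdot 79 = \left(6 - 3\right) 42 \cdot 79 = 3 \cdot 42 \cdot 79 = 126 \cdot 79 = 9954$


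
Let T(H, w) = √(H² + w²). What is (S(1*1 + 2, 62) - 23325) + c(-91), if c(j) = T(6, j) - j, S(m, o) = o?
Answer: -23172 + √8317 ≈ -23081.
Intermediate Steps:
c(j) = √(36 + j²) - j (c(j) = √(6² + j²) - j = √(36 + j²) - j)
(S(1*1 + 2, 62) - 23325) + c(-91) = (62 - 23325) + (√(36 + (-91)²) - 1*(-91)) = -23263 + (√(36 + 8281) + 91) = -23263 + (√8317 + 91) = -23263 + (91 + √8317) = -23172 + √8317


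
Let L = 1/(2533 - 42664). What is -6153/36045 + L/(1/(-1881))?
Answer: -6634274/53574885 ≈ -0.12383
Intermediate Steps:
L = -1/40131 (L = 1/(-40131) = -1/40131 ≈ -2.4918e-5)
-6153/36045 + L/(1/(-1881)) = -6153/36045 - 1/(40131*(1/(-1881))) = -6153*1/36045 - 1/(40131*(-1/1881)) = -2051/12015 - 1/40131*(-1881) = -2051/12015 + 209/4459 = -6634274/53574885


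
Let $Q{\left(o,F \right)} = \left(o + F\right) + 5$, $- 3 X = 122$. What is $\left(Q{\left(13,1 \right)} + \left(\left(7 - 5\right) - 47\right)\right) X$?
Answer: $\frac{3172}{3} \approx 1057.3$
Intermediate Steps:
$X = - \frac{122}{3}$ ($X = \left(- \frac{1}{3}\right) 122 = - \frac{122}{3} \approx -40.667$)
$Q{\left(o,F \right)} = 5 + F + o$ ($Q{\left(o,F \right)} = \left(F + o\right) + 5 = 5 + F + o$)
$\left(Q{\left(13,1 \right)} + \left(\left(7 - 5\right) - 47\right)\right) X = \left(\left(5 + 1 + 13\right) + \left(\left(7 - 5\right) - 47\right)\right) \left(- \frac{122}{3}\right) = \left(19 + \left(2 - 47\right)\right) \left(- \frac{122}{3}\right) = \left(19 - 45\right) \left(- \frac{122}{3}\right) = \left(-26\right) \left(- \frac{122}{3}\right) = \frac{3172}{3}$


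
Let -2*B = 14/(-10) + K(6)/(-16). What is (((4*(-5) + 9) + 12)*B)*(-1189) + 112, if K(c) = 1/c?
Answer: -697433/960 ≈ -726.49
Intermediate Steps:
B = 677/960 (B = -(14/(-10) + 1/(6*(-16)))/2 = -(14*(-⅒) + (⅙)*(-1/16))/2 = -(-7/5 - 1/96)/2 = -½*(-677/480) = 677/960 ≈ 0.70521)
(((4*(-5) + 9) + 12)*B)*(-1189) + 112 = (((4*(-5) + 9) + 12)*(677/960))*(-1189) + 112 = (((-20 + 9) + 12)*(677/960))*(-1189) + 112 = ((-11 + 12)*(677/960))*(-1189) + 112 = (1*(677/960))*(-1189) + 112 = (677/960)*(-1189) + 112 = -804953/960 + 112 = -697433/960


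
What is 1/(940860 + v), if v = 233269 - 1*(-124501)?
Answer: 1/1298630 ≈ 7.7004e-7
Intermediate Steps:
v = 357770 (v = 233269 + 124501 = 357770)
1/(940860 + v) = 1/(940860 + 357770) = 1/1298630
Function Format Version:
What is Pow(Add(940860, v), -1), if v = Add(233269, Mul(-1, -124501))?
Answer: Rational(1, 1298630) ≈ 7.7004e-7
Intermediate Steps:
v = 357770 (v = Add(233269, 124501) = 357770)
Pow(Add(940860, v), -1) = Pow(Add(940860, 357770), -1) = Pow(1298630, -1) = Rational(1, 1298630)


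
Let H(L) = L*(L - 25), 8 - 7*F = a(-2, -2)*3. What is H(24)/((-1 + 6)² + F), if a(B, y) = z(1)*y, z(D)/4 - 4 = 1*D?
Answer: -56/101 ≈ -0.55446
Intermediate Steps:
z(D) = 16 + 4*D (z(D) = 16 + 4*(1*D) = 16 + 4*D)
a(B, y) = 20*y (a(B, y) = (16 + 4*1)*y = (16 + 4)*y = 20*y)
F = 128/7 (F = 8/7 - 20*(-2)*3/7 = 8/7 - (-40)*3/7 = 8/7 - ⅐*(-120) = 8/7 + 120/7 = 128/7 ≈ 18.286)
H(L) = L*(-25 + L)
H(24)/((-1 + 6)² + F) = (24*(-25 + 24))/((-1 + 6)² + 128/7) = (24*(-1))/(5² + 128/7) = -24/(25 + 128/7) = -24/(303/7) = (7/303)*(-24) = -56/101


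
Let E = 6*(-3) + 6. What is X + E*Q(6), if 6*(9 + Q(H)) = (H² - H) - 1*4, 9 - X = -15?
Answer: 80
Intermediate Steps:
X = 24 (X = 9 - 1*(-15) = 9 + 15 = 24)
Q(H) = -29/3 - H/6 + H²/6 (Q(H) = -9 + ((H² - H) - 1*4)/6 = -9 + ((H² - H) - 4)/6 = -9 + (-4 + H² - H)/6 = -9 + (-⅔ - H/6 + H²/6) = -29/3 - H/6 + H²/6)
E = -12 (E = -18 + 6 = -12)
X + E*Q(6) = 24 - 12*(-29/3 - ⅙*6 + (⅙)*6²) = 24 - 12*(-29/3 - 1 + (⅙)*36) = 24 - 12*(-29/3 - 1 + 6) = 24 - 12*(-14/3) = 24 + 56 = 80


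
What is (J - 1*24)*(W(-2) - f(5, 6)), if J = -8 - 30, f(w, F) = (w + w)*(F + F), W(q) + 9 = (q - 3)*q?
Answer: 7378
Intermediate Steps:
W(q) = -9 + q*(-3 + q) (W(q) = -9 + (q - 3)*q = -9 + (-3 + q)*q = -9 + q*(-3 + q))
f(w, F) = 4*F*w (f(w, F) = (2*w)*(2*F) = 4*F*w)
J = -38
(J - 1*24)*(W(-2) - f(5, 6)) = (-38 - 1*24)*((-9 + (-2)**2 - 3*(-2)) - 4*6*5) = (-38 - 24)*((-9 + 4 + 6) - 1*120) = -62*(1 - 120) = -62*(-119) = 7378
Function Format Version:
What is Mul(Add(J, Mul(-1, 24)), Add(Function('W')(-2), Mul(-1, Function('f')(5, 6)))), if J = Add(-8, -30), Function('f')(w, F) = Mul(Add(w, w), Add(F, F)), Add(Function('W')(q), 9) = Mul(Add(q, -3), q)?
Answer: 7378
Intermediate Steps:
Function('W')(q) = Add(-9, Mul(q, Add(-3, q))) (Function('W')(q) = Add(-9, Mul(Add(q, -3), q)) = Add(-9, Mul(Add(-3, q), q)) = Add(-9, Mul(q, Add(-3, q))))
Function('f')(w, F) = Mul(4, F, w) (Function('f')(w, F) = Mul(Mul(2, w), Mul(2, F)) = Mul(4, F, w))
J = -38
Mul(Add(J, Mul(-1, 24)), Add(Function('W')(-2), Mul(-1, Function('f')(5, 6)))) = Mul(Add(-38, Mul(-1, 24)), Add(Add(-9, Pow(-2, 2), Mul(-3, -2)), Mul(-1, Mul(4, 6, 5)))) = Mul(Add(-38, -24), Add(Add(-9, 4, 6), Mul(-1, 120))) = Mul(-62, Add(1, -120)) = Mul(-62, -119) = 7378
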